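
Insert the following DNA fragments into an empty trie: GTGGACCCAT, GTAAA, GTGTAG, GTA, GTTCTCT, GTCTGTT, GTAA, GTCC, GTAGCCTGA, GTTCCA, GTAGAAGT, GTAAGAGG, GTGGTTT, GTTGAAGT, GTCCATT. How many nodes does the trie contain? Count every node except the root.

54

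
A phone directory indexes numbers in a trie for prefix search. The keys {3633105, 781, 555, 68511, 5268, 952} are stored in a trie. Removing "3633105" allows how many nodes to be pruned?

After clearing the end-marker at "3633105", prune upward until reaching a node still needed by another word.
No other word shares any prefix with "3633105", so all 7 of its nodes go.
Nodes removed: 7

7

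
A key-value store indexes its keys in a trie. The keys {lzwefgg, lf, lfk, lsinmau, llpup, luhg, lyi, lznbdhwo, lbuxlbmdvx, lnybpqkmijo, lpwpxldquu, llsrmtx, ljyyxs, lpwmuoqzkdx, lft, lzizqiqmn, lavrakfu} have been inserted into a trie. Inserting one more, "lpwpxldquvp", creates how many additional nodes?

2

"lpwpxldqu" is already a path in the trie; the remaining "vp" must be added.
Each of the 2 remaining characters creates one node.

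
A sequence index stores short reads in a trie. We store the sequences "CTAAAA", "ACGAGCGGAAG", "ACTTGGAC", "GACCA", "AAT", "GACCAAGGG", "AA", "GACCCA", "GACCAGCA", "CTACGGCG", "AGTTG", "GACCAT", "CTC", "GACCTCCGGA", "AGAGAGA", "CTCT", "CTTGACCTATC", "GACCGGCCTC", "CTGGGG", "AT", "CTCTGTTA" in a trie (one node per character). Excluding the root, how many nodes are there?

86

Insert word by word; a character creates a node only if that edge doesn't already exist:
  "CTAAAA" → 6 new (C, T, A, A, A, A)
  "ACGAGCGGAAG" → 11 new (A, C, G, A, G, C, G, G, A, A, G)
  "ACTTGGAC" → prefix "AC" already present; 6 new (T, T, G, G, A, C)
  "GACCA" → 5 new (G, A, C, C, A)
  "AAT" → prefix "A" already present; 2 new (A, T)
  "GACCAAGGG" → prefix "GACCA" already present; 4 new (A, G, G, G)
  "AA" → prefix "AA" already present; 0 new (none)
  "GACCCA" → prefix "GACC" already present; 2 new (C, A)
  "GACCAGCA" → prefix "GACCA" already present; 3 new (G, C, A)
  "CTACGGCG" → prefix "CTA" already present; 5 new (C, G, G, C, G)
  "AGTTG" → prefix "A" already present; 4 new (G, T, T, G)
  "GACCAT" → prefix "GACCA" already present; 1 new (T)
  "CTC" → prefix "CT" already present; 1 new (C)
  "GACCTCCGGA" → prefix "GACC" already present; 6 new (T, C, C, G, G, A)
  "AGAGAGA" → prefix "AG" already present; 5 new (A, G, A, G, A)
  "CTCT" → prefix "CTC" already present; 1 new (T)
  "CTTGACCTATC" → prefix "CT" already present; 9 new (T, G, A, C, C, T, A, T, C)
  "GACCGGCCTC" → prefix "GACC" already present; 6 new (G, G, C, C, T, C)
  "CTGGGG" → prefix "CT" already present; 4 new (G, G, G, G)
  "AT" → prefix "A" already present; 1 new (T)
  "CTCTGTTA" → prefix "CTCT" already present; 4 new (G, T, T, A)
Total nodes = 6 + 11 + 6 + 5 + 2 + 4 + 0 + 2 + 3 + 5 + 4 + 1 + 1 + 6 + 5 + 1 + 9 + 6 + 4 + 1 + 4 = 86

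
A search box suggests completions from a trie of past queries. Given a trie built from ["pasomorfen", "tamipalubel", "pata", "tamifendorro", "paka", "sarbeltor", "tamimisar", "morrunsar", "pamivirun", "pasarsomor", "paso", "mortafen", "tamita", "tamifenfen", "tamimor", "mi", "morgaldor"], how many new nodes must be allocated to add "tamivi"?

Walking "tamivi" from the root, the first 4 characters ("tami") follow existing edges; "v" is the first miss.
New nodes needed: |"tamivi"| − 4 = 6 − 4 = 2.

2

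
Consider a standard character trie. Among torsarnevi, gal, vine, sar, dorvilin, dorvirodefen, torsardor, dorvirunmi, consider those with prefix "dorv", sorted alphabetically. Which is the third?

Filter for "dorv…" and sort: "dorvilin", "dorvirodefen", "dorvirunmi"
The 3rd is dorvirunmi.

dorvirunmi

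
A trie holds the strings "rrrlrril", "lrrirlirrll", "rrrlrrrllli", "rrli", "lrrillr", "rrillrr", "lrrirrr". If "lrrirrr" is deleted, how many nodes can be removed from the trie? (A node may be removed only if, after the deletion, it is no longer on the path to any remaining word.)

2

After clearing the end-marker at "lrrirrr", prune upward until reaching a node still needed by another word.
The suffix "rr" (2 nodes) is used only by "lrrirrr"; the node for "lrrir" still has the child "l", so pruning stops there.
Nodes removed: 2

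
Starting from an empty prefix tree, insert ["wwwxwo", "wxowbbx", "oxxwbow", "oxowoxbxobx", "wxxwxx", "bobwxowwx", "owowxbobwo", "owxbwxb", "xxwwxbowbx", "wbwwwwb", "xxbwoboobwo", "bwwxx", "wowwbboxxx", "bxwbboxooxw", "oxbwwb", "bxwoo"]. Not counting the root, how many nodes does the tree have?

109

Trace insertions, counting only characters that open a new branch:
  "wwwxwo" → 6 new (w, w, w, x, w, o)
  "wxowbbx" → prefix "w" already present; 6 new (x, o, w, b, b, x)
  "oxxwbow" → 7 new (o, x, x, w, b, o, w)
  "oxowoxbxobx" → prefix "ox" already present; 9 new (o, w, o, x, b, x, o, b, x)
  "wxxwxx" → prefix "wx" already present; 4 new (x, w, x, x)
  "bobwxowwx" → 9 new (b, o, b, w, x, o, w, w, x)
  "owowxbobwo" → prefix "o" already present; 9 new (w, o, w, x, b, o, b, w, o)
  "owxbwxb" → prefix "ow" already present; 5 new (x, b, w, x, b)
  "xxwwxbowbx" → 10 new (x, x, w, w, x, b, o, w, b, x)
  "wbwwwwb" → prefix "w" already present; 6 new (b, w, w, w, w, b)
  "xxbwoboobwo" → prefix "xx" already present; 9 new (b, w, o, b, o, o, b, w, o)
  "bwwxx" → prefix "b" already present; 4 new (w, w, x, x)
  "wowwbboxxx" → prefix "w" already present; 9 new (o, w, w, b, b, o, x, x, x)
  "bxwbboxooxw" → prefix "b" already present; 10 new (x, w, b, b, o, x, o, o, x, w)
  "oxbwwb" → prefix "ox" already present; 4 new (b, w, w, b)
  "bxwoo" → prefix "bxw" already present; 2 new (o, o)
Total nodes = 6 + 6 + 7 + 9 + 4 + 9 + 9 + 5 + 10 + 6 + 9 + 4 + 9 + 10 + 4 + 2 = 109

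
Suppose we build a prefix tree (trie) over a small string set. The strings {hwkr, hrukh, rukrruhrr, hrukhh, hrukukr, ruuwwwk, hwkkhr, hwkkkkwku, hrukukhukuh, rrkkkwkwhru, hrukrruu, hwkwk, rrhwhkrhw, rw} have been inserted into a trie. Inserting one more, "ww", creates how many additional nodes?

2

"ww" shares no prefix with any stored word, so all 2 characters open new nodes.
2 − 0 = 2 new nodes.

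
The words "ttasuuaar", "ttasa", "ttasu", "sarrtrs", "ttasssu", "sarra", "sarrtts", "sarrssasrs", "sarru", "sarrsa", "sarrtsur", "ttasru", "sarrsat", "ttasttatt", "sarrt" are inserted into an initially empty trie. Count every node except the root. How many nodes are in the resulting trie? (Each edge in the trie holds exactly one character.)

For each word, the new-node count is its length minus the longest prefix already in the trie:
  "ttasuuaar" → 9 new (t, t, a, s, u, u, a, a, r)
  "ttasa" → prefix "ttas" already present; 1 new (a)
  "ttasu" → prefix "ttasu" already present; 0 new (none)
  "sarrtrs" → 7 new (s, a, r, r, t, r, s)
  "ttasssu" → prefix "ttas" already present; 3 new (s, s, u)
  "sarra" → prefix "sarr" already present; 1 new (a)
  "sarrtts" → prefix "sarrt" already present; 2 new (t, s)
  "sarrssasrs" → prefix "sarr" already present; 6 new (s, s, a, s, r, s)
  "sarru" → prefix "sarr" already present; 1 new (u)
  "sarrsa" → prefix "sarrs" already present; 1 new (a)
  "sarrtsur" → prefix "sarrt" already present; 3 new (s, u, r)
  "ttasru" → prefix "ttas" already present; 2 new (r, u)
  "sarrsat" → prefix "sarrsa" already present; 1 new (t)
  "ttasttatt" → prefix "ttas" already present; 5 new (t, t, a, t, t)
  "sarrt" → prefix "sarrt" already present; 0 new (none)
Total nodes = 9 + 1 + 0 + 7 + 3 + 1 + 2 + 6 + 1 + 1 + 3 + 2 + 1 + 5 + 0 = 42

42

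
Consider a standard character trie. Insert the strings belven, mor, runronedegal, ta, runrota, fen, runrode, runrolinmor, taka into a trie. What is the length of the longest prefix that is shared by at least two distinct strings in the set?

5

Equivalently: take the maximum, over all pairs, of their longest common prefix length.
"runrode" and "runrolinmor" agree on "runro" (5 characters) before diverging; nothing deeper is shared.
Longest shared-prefix length: 5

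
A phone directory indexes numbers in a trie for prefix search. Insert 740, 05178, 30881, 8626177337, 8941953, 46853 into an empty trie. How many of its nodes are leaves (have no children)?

6

Leaves are exactly the stored words that no other stored word extends.
Those words: "05178", "30881", "46853", "740", "8626177337", "8941953"
Leaf count: 6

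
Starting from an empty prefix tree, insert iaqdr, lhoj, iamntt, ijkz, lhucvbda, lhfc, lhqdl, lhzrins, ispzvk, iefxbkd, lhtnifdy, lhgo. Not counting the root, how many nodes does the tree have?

51

Trace insertions, counting only characters that open a new branch:
  "iaqdr" → 5 new (i, a, q, d, r)
  "lhoj" → 4 new (l, h, o, j)
  "iamntt" → prefix "ia" already present; 4 new (m, n, t, t)
  "ijkz" → prefix "i" already present; 3 new (j, k, z)
  "lhucvbda" → prefix "lh" already present; 6 new (u, c, v, b, d, a)
  "lhfc" → prefix "lh" already present; 2 new (f, c)
  "lhqdl" → prefix "lh" already present; 3 new (q, d, l)
  "lhzrins" → prefix "lh" already present; 5 new (z, r, i, n, s)
  "ispzvk" → prefix "i" already present; 5 new (s, p, z, v, k)
  "iefxbkd" → prefix "i" already present; 6 new (e, f, x, b, k, d)
  "lhtnifdy" → prefix "lh" already present; 6 new (t, n, i, f, d, y)
  "lhgo" → prefix "lh" already present; 2 new (g, o)
Total nodes = 5 + 4 + 4 + 3 + 6 + 2 + 3 + 5 + 5 + 6 + 6 + 2 = 51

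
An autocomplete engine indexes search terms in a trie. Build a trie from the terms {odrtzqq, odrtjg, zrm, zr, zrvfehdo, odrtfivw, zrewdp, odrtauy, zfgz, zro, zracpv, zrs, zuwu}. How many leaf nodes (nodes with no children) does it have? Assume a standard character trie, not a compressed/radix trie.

A leaf is a node with no children — equivalently, the end of a word that is not a proper prefix of any other stored word.
Those words: "odrtauy", "odrtfivw", "odrtjg", "odrtzqq", "zfgz", "zracpv", "zrewdp", "zrm", "zro", "zrs", "zrvfehdo", "zuwu"
Leaf count: 12

12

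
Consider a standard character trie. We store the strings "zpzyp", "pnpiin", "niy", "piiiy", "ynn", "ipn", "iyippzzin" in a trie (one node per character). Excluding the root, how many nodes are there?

32

Count nodes per top-level branch (shared prefixes stored once):
  'i'-branch (ipn, iyippzzin): 11 nodes
  'n'-branch (niy): 3 nodes
  'p'-branch (piiiy, pnpiin): 10 nodes
  'y'-branch (ynn): 3 nodes
  'z'-branch (zpzyp): 5 nodes
Sum: 32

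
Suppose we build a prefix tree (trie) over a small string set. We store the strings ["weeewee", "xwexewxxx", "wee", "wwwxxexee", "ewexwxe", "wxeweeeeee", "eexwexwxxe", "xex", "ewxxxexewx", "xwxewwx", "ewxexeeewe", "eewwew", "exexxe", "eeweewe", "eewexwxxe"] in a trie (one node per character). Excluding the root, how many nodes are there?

89

For each word, the new-node count is its length minus the longest prefix already in the trie:
  "weeewee" → 7 new (w, e, e, e, w, e, e)
  "xwexewxxx" → 9 new (x, w, e, x, e, w, x, x, x)
  "wee" → prefix "wee" already present; 0 new (none)
  "wwwxxexee" → prefix "w" already present; 8 new (w, w, x, x, e, x, e, e)
  "ewexwxe" → 7 new (e, w, e, x, w, x, e)
  "wxeweeeeee" → prefix "w" already present; 9 new (x, e, w, e, e, e, e, e, e)
  "eexwexwxxe" → prefix "e" already present; 9 new (e, x, w, e, x, w, x, x, e)
  "xex" → prefix "x" already present; 2 new (e, x)
  "ewxxxexewx" → prefix "ew" already present; 8 new (x, x, x, e, x, e, w, x)
  "xwxewwx" → prefix "xw" already present; 5 new (x, e, w, w, x)
  "ewxexeeewe" → prefix "ewx" already present; 7 new (e, x, e, e, e, w, e)
  "eewwew" → prefix "ee" already present; 4 new (w, w, e, w)
  "exexxe" → prefix "e" already present; 5 new (x, e, x, x, e)
  "eeweewe" → prefix "eew" already present; 4 new (e, e, w, e)
  "eewexwxxe" → prefix "eewe" already present; 5 new (x, w, x, x, e)
Total nodes = 7 + 9 + 0 + 8 + 7 + 9 + 9 + 2 + 8 + 5 + 7 + 4 + 5 + 4 + 5 = 89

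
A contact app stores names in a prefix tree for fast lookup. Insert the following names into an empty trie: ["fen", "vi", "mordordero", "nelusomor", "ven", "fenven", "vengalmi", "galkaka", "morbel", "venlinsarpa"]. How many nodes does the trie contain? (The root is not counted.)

Trace insertions, counting only characters that open a new branch:
  "fen" → 3 new (f, e, n)
  "vi" → 2 new (v, i)
  "mordordero" → 10 new (m, o, r, d, o, r, d, e, r, o)
  "nelusomor" → 9 new (n, e, l, u, s, o, m, o, r)
  "ven" → prefix "v" already present; 2 new (e, n)
  "fenven" → prefix "fen" already present; 3 new (v, e, n)
  "vengalmi" → prefix "ven" already present; 5 new (g, a, l, m, i)
  "galkaka" → 7 new (g, a, l, k, a, k, a)
  "morbel" → prefix "mor" already present; 3 new (b, e, l)
  "venlinsarpa" → prefix "ven" already present; 8 new (l, i, n, s, a, r, p, a)
Total nodes = 3 + 2 + 10 + 9 + 2 + 3 + 5 + 7 + 3 + 8 = 52

52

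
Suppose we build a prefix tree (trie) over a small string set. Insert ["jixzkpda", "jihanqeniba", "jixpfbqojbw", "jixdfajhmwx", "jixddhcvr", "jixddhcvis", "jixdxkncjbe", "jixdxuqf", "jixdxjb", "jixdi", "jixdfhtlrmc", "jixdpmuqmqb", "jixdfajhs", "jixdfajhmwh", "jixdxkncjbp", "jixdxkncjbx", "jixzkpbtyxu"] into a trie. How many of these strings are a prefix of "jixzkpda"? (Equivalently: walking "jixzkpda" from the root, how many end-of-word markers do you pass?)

1

Check each prefix of "jixzkpda" against the stored set — each match is an end-marker on the path.
Prefixes of the query that are stored words: "jixzkpda"
Count: 1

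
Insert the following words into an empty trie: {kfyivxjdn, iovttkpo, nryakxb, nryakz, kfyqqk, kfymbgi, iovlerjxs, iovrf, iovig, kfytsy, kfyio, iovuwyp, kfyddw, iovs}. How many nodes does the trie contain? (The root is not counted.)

54

For each word, the new-node count is its length minus the longest prefix already in the trie:
  "kfyivxjdn" → 9 new (k, f, y, i, v, x, j, d, n)
  "iovttkpo" → 8 new (i, o, v, t, t, k, p, o)
  "nryakxb" → 7 new (n, r, y, a, k, x, b)
  "nryakz" → prefix "nryak" already present; 1 new (z)
  "kfyqqk" → prefix "kfy" already present; 3 new (q, q, k)
  "kfymbgi" → prefix "kfy" already present; 4 new (m, b, g, i)
  "iovlerjxs" → prefix "iov" already present; 6 new (l, e, r, j, x, s)
  "iovrf" → prefix "iov" already present; 2 new (r, f)
  "iovig" → prefix "iov" already present; 2 new (i, g)
  "kfytsy" → prefix "kfy" already present; 3 new (t, s, y)
  "kfyio" → prefix "kfyi" already present; 1 new (o)
  "iovuwyp" → prefix "iov" already present; 4 new (u, w, y, p)
  "kfyddw" → prefix "kfy" already present; 3 new (d, d, w)
  "iovs" → prefix "iov" already present; 1 new (s)
Total nodes = 9 + 8 + 7 + 1 + 3 + 4 + 6 + 2 + 2 + 3 + 1 + 4 + 3 + 1 = 54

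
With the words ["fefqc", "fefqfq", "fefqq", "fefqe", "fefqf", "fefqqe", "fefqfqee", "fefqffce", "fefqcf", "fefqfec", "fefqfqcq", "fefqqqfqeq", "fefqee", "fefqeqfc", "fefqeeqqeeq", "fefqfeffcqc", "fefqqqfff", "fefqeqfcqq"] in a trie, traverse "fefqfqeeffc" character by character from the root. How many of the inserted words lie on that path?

3

Walk "fefqfqeeffc" from the root; an end-of-word marker is hit whenever a stored word is a prefix of "fefqfqeeffc".
Prefixes of the query that are stored words: "fefqf", "fefqfq", "fefqfqee"
Count: 3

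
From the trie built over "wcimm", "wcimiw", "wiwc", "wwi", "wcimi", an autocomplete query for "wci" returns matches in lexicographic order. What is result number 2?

wcimiw

Words with prefix "wci", in lexicographic order: "wcimi", "wcimiw", "wcimm"
The 2nd is wcimiw.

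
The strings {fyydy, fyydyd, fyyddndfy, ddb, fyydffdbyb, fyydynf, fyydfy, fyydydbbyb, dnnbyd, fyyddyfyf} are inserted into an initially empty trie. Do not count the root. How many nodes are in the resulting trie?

Trie structure (* marks end of a word):
(root)
├─ d
│  ├─ d
│  │  └─ b *
│  └─ n
│     └─ n
│        └─ b
│           └─ y
│              └─ d *
└─ f
   └─ y
      └─ y
         └─ d
            ├─ d
            │  ├─ n
            │  │  └─ d
            │  │     └─ f
            │  │        └─ y *
            │  └─ y
            │     └─ f
            │        └─ y
            │           └─ f *
            ├─ f
            │  ├─ f
            │  │  └─ d
            │  │     └─ b
            │  │        └─ y
            │  │           └─ b *
            │  └─ y *
            └─ y *
               ├─ d *
               │  └─ b
               │     └─ b
               │        └─ y
               │           └─ b *
               └─ n
                  └─ f *
Counting every labelled node above: 36.

36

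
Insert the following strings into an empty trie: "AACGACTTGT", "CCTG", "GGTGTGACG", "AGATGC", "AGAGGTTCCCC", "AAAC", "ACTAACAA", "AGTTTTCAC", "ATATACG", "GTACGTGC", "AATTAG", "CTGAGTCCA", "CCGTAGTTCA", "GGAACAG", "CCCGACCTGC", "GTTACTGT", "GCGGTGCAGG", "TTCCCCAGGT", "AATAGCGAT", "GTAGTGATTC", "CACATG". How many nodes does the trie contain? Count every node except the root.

Trace insertions, counting only characters that open a new branch:
  "AACGACTTGT" → 10 new (A, A, C, G, A, C, T, T, G, T)
  "CCTG" → 4 new (C, C, T, G)
  "GGTGTGACG" → 9 new (G, G, T, G, T, G, A, C, G)
  "AGATGC" → prefix "A" already present; 5 new (G, A, T, G, C)
  "AGAGGTTCCCC" → prefix "AGA" already present; 8 new (G, G, T, T, C, C, C, C)
  "AAAC" → prefix "AA" already present; 2 new (A, C)
  "ACTAACAA" → prefix "A" already present; 7 new (C, T, A, A, C, A, A)
  "AGTTTTCAC" → prefix "AG" already present; 7 new (T, T, T, T, C, A, C)
  "ATATACG" → prefix "A" already present; 6 new (T, A, T, A, C, G)
  "GTACGTGC" → prefix "G" already present; 7 new (T, A, C, G, T, G, C)
  "AATTAG" → prefix "AA" already present; 4 new (T, T, A, G)
  "CTGAGTCCA" → prefix "C" already present; 8 new (T, G, A, G, T, C, C, A)
  "CCGTAGTTCA" → prefix "CC" already present; 8 new (G, T, A, G, T, T, C, A)
  "GGAACAG" → prefix "GG" already present; 5 new (A, A, C, A, G)
  "CCCGACCTGC" → prefix "CC" already present; 8 new (C, G, A, C, C, T, G, C)
  "GTTACTGT" → prefix "GT" already present; 6 new (T, A, C, T, G, T)
  "GCGGTGCAGG" → prefix "G" already present; 9 new (C, G, G, T, G, C, A, G, G)
  "TTCCCCAGGT" → 10 new (T, T, C, C, C, C, A, G, G, T)
  "AATAGCGAT" → prefix "AAT" already present; 6 new (A, G, C, G, A, T)
  "GTAGTGATTC" → prefix "GTA" already present; 7 new (G, T, G, A, T, T, C)
  "CACATG" → prefix "C" already present; 5 new (A, C, A, T, G)
Total nodes = 10 + 4 + 9 + 5 + 8 + 2 + 7 + 7 + 6 + 7 + 4 + 8 + 8 + 5 + 8 + 6 + 9 + 10 + 6 + 7 + 5 = 141

141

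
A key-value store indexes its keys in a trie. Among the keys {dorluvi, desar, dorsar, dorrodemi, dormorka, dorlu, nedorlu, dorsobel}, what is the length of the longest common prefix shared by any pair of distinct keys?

5

Equivalently: take the maximum, over all pairs, of their longest common prefix length.
e.g. "dorlu" and "dorluvi" share the prefix "dorlu" of length 5; no pair shares a longer one.
Longest shared-prefix length: 5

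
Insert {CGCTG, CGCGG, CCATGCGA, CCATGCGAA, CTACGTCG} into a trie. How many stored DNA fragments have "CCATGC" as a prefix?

2

Traverse to the node for "CCATGC", then collect every word in that subtree.
Matches: "CCATGCGA", "CCATGCGAA"
Count: 2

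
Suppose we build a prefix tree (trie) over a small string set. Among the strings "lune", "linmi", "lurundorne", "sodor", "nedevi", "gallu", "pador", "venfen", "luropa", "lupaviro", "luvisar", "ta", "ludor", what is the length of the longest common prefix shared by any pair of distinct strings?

3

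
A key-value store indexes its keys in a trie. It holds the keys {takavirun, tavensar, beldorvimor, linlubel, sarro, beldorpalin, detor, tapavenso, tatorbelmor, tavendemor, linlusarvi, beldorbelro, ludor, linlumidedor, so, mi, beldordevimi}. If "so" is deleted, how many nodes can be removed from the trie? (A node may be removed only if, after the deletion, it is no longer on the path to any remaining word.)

A node on "so"'s path can go only if nothing else ends at it or branches off below it.
The suffix "o" (1 node) is used only by "so"; the node for "s" still has the child "a", so pruning stops there.
Nodes removed: 1

1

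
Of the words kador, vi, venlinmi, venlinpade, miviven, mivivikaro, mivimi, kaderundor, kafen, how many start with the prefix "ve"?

2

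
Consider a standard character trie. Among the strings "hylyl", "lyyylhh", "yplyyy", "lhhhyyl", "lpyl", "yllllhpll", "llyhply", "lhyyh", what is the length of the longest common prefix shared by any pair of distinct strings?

2

Equivalently: take the maximum, over all pairs, of their longest common prefix length.
"lhhhyyl" and "lhyyh" agree on "lh" (2 characters) before diverging; nothing deeper is shared.
Longest shared-prefix length: 2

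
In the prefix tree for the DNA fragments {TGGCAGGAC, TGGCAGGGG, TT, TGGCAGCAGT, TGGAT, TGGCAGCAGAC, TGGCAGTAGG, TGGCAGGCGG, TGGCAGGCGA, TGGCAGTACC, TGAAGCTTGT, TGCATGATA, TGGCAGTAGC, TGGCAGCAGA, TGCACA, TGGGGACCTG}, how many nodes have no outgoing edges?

15

Leaves are exactly the stored words that no other stored word extends.
Those words: "TGAAGCTTGT", "TGCACA", "TGCATGATA", "TGGAT", "TGGCAGCAGAC", "TGGCAGCAGT", "TGGCAGGAC", "TGGCAGGCGA", "TGGCAGGCGG", "TGGCAGGGG", "TGGCAGTACC", "TGGCAGTAGC", "TGGCAGTAGG", "TGGGGACCTG", "TT"
Leaf count: 15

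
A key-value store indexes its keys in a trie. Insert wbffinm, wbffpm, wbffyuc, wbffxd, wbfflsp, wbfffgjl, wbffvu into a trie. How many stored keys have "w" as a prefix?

Walk to "w"; the words in its subtree are exactly those with that prefix.
Matches: "wbfffgjl", "wbffinm", "wbfflsp", "wbffpm", "wbffvu", "wbffxd", "wbffyuc"
Count: 7

7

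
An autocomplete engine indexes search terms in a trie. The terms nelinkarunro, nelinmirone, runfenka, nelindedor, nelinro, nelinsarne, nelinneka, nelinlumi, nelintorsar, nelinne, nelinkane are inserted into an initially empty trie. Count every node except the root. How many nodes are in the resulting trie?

54

Insert word by word; a character creates a node only if that edge doesn't already exist:
  "nelinkarunro" → 12 new (n, e, l, i, n, k, a, r, u, n, r, o)
  "nelinmirone" → prefix "nelin" already present; 6 new (m, i, r, o, n, e)
  "runfenka" → 8 new (r, u, n, f, e, n, k, a)
  "nelindedor" → prefix "nelin" already present; 5 new (d, e, d, o, r)
  "nelinro" → prefix "nelin" already present; 2 new (r, o)
  "nelinsarne" → prefix "nelin" already present; 5 new (s, a, r, n, e)
  "nelinneka" → prefix "nelin" already present; 4 new (n, e, k, a)
  "nelinlumi" → prefix "nelin" already present; 4 new (l, u, m, i)
  "nelintorsar" → prefix "nelin" already present; 6 new (t, o, r, s, a, r)
  "nelinne" → prefix "nelinne" already present; 0 new (none)
  "nelinkane" → prefix "nelinka" already present; 2 new (n, e)
Total nodes = 12 + 6 + 8 + 5 + 2 + 5 + 4 + 4 + 6 + 0 + 2 = 54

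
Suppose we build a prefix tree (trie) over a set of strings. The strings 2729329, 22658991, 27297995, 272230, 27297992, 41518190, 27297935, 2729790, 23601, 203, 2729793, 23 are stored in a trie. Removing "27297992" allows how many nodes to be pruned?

After clearing the end-marker at "27297992", prune upward until reaching a node still needed by another word.
The suffix "2" (1 node) is used only by "27297992"; the node for "2729799" still has the child "5", so pruning stops there.
Nodes removed: 1

1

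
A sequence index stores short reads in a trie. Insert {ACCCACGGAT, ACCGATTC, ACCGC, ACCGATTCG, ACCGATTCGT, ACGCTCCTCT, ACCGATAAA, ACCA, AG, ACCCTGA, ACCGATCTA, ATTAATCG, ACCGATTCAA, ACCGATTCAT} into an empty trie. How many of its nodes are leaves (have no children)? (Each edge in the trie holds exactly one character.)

12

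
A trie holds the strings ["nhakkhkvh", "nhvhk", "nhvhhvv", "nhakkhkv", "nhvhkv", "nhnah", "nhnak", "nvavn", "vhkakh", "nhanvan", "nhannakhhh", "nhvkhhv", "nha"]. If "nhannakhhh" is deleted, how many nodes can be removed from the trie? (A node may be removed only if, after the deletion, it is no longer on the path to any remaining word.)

After clearing the end-marker at "nhannakhhh", prune upward until reaching a node still needed by another word.
The suffix "nakhhh" (6 nodes) is used only by "nhannakhhh"; the node for "nhan" still has the child "v", so pruning stops there.
Nodes removed: 6

6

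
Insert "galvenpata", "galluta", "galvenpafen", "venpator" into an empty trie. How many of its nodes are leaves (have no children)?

A leaf is a node with no children — equivalently, the end of a word that is not a proper prefix of any other stored word.
Those words: "galluta", "galvenpafen", "galvenpata", "venpator"
Leaf count: 4

4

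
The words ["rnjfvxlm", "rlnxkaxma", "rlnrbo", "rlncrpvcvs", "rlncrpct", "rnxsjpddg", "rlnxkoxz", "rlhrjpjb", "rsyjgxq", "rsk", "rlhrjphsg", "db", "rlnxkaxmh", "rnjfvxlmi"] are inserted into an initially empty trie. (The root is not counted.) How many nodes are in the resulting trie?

58

Insert word by word; a character creates a node only if that edge doesn't already exist:
  "rnjfvxlm" → 8 new (r, n, j, f, v, x, l, m)
  "rlnxkaxma" → prefix "r" already present; 8 new (l, n, x, k, a, x, m, a)
  "rlnrbo" → prefix "rln" already present; 3 new (r, b, o)
  "rlncrpvcvs" → prefix "rln" already present; 7 new (c, r, p, v, c, v, s)
  "rlncrpct" → prefix "rlncrp" already present; 2 new (c, t)
  "rnxsjpddg" → prefix "rn" already present; 7 new (x, s, j, p, d, d, g)
  "rlnxkoxz" → prefix "rlnxk" already present; 3 new (o, x, z)
  "rlhrjpjb" → prefix "rl" already present; 6 new (h, r, j, p, j, b)
  "rsyjgxq" → prefix "r" already present; 6 new (s, y, j, g, x, q)
  "rsk" → prefix "rs" already present; 1 new (k)
  "rlhrjphsg" → prefix "rlhrjp" already present; 3 new (h, s, g)
  "db" → 2 new (d, b)
  "rlnxkaxmh" → prefix "rlnxkaxm" already present; 1 new (h)
  "rnjfvxlmi" → prefix "rnjfvxlm" already present; 1 new (i)
Total nodes = 8 + 8 + 3 + 7 + 2 + 7 + 3 + 6 + 6 + 1 + 3 + 2 + 1 + 1 = 58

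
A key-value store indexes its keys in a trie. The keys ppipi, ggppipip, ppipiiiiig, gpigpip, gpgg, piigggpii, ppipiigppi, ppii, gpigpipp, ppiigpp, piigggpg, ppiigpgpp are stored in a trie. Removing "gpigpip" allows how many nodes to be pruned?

0

Walk "gpigpip" from the leaf back toward the root, removing each node that no remaining word uses.
Every node on "gpigpip" is still needed (e.g. by "gpigpipp"), so nothing is freed.
Nodes removed: 0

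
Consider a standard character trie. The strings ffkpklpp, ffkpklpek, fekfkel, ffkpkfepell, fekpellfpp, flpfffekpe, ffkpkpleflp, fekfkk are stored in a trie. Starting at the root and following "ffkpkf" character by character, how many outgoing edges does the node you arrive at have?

1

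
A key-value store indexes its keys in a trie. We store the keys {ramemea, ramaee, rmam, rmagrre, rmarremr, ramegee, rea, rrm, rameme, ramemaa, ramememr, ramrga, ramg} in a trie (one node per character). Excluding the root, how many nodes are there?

Trace insertions, counting only characters that open a new branch:
  "ramemea" → 7 new (r, a, m, e, m, e, a)
  "ramaee" → prefix "ram" already present; 3 new (a, e, e)
  "rmam" → prefix "r" already present; 3 new (m, a, m)
  "rmagrre" → prefix "rma" already present; 4 new (g, r, r, e)
  "rmarremr" → prefix "rma" already present; 5 new (r, r, e, m, r)
  "ramegee" → prefix "rame" already present; 3 new (g, e, e)
  "rea" → prefix "r" already present; 2 new (e, a)
  "rrm" → prefix "r" already present; 2 new (r, m)
  "rameme" → prefix "rameme" already present; 0 new (none)
  "ramemaa" → prefix "ramem" already present; 2 new (a, a)
  "ramememr" → prefix "rameme" already present; 2 new (m, r)
  "ramrga" → prefix "ram" already present; 3 new (r, g, a)
  "ramg" → prefix "ram" already present; 1 new (g)
Total nodes = 7 + 3 + 3 + 4 + 5 + 3 + 2 + 2 + 0 + 2 + 2 + 3 + 1 = 37

37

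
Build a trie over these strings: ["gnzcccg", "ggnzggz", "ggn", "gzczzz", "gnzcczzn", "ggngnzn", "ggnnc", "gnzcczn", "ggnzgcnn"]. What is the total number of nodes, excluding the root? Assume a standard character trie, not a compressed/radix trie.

31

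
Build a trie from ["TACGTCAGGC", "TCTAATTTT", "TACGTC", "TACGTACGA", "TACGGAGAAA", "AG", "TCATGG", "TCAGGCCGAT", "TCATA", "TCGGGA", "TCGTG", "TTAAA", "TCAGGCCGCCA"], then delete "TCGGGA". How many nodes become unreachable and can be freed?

3

After clearing the end-marker at "TCGGGA", prune upward until reaching a node still needed by another word.
The suffix "GGA" (3 nodes) is used only by "TCGGGA"; the node for "TCG" still has the child "T", so pruning stops there.
Nodes removed: 3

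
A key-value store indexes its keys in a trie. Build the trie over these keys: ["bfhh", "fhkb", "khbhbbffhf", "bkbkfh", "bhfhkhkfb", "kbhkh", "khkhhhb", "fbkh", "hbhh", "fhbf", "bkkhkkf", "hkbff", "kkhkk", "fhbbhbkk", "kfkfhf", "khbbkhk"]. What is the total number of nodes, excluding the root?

76

For each word, the new-node count is its length minus the longest prefix already in the trie:
  "bfhh" → 4 new (b, f, h, h)
  "fhkb" → 4 new (f, h, k, b)
  "khbhbbffhf" → 10 new (k, h, b, h, b, b, f, f, h, f)
  "bkbkfh" → prefix "b" already present; 5 new (k, b, k, f, h)
  "bhfhkhkfb" → prefix "b" already present; 8 new (h, f, h, k, h, k, f, b)
  "kbhkh" → prefix "k" already present; 4 new (b, h, k, h)
  "khkhhhb" → prefix "kh" already present; 5 new (k, h, h, h, b)
  "fbkh" → prefix "f" already present; 3 new (b, k, h)
  "hbhh" → 4 new (h, b, h, h)
  "fhbf" → prefix "fh" already present; 2 new (b, f)
  "bkkhkkf" → prefix "bk" already present; 5 new (k, h, k, k, f)
  "hkbff" → prefix "h" already present; 4 new (k, b, f, f)
  "kkhkk" → prefix "k" already present; 4 new (k, h, k, k)
  "fhbbhbkk" → prefix "fhb" already present; 5 new (b, h, b, k, k)
  "kfkfhf" → prefix "k" already present; 5 new (f, k, f, h, f)
  "khbbkhk" → prefix "khb" already present; 4 new (b, k, h, k)
Total nodes = 4 + 4 + 10 + 5 + 8 + 4 + 5 + 3 + 4 + 2 + 5 + 4 + 4 + 5 + 5 + 4 = 76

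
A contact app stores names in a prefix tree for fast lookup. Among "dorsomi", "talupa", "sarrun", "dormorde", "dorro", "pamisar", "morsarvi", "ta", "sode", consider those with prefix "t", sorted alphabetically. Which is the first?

ta

Words with prefix "t", in lexicographic order: "ta", "talupa"
The 1st is ta.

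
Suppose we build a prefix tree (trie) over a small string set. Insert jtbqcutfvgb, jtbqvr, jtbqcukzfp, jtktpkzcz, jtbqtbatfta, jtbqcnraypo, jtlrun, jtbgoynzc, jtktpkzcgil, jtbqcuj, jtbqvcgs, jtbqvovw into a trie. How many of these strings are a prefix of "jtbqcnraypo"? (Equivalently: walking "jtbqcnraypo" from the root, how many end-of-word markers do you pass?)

1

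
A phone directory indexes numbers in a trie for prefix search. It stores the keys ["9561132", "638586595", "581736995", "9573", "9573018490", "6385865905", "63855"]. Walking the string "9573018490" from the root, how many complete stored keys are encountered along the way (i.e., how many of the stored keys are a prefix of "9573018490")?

2

Check each prefix of "9573018490" against the stored set — each match is an end-marker on the path.
Prefixes of the query that are stored words: "9573", "9573018490"
Count: 2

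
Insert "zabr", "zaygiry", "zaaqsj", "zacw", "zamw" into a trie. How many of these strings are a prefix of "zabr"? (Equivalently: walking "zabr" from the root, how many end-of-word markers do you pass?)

1

Check each prefix of "zabr" against the stored set — each match is an end-marker on the path.
Prefixes of the query that are stored words: "zabr"
Count: 1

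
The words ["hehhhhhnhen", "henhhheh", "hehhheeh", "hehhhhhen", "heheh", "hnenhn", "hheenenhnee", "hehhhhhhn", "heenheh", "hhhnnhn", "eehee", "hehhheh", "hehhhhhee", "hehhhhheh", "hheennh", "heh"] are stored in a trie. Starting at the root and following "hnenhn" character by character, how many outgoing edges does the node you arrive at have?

0

Follow the path "hnenhn" to its node, then look at its outgoing edges.
No stored string extends past "hnenhn".
That node has 0 child edges.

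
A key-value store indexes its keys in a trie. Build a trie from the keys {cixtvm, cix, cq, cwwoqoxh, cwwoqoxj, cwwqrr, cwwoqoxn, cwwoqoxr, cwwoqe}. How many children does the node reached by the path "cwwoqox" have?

Follow the path "cwwoqox" to its node, then look at its outgoing edges.
Distinct next characters after "cwwoqox": h, j, n, r.
That node has 4 child edges.

4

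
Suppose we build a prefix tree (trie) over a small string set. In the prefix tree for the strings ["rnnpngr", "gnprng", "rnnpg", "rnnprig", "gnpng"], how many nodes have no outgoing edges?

5

A leaf is a node with no children — equivalently, the end of a word that is not a proper prefix of any other stored word.
Those words: "gnpng", "gnprng", "rnnpg", "rnnpngr", "rnnprig"
Leaf count: 5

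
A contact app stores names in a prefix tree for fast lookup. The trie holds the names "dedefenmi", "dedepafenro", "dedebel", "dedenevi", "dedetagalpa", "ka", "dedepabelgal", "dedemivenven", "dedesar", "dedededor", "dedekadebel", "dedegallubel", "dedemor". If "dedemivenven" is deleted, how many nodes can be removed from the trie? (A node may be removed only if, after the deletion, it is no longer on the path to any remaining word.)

After clearing the end-marker at "dedemivenven", prune upward until reaching a node still needed by another word.
The suffix "ivenven" (7 nodes) is used only by "dedemivenven"; the node for "dedem" still has the child "o", so pruning stops there.
Nodes removed: 7

7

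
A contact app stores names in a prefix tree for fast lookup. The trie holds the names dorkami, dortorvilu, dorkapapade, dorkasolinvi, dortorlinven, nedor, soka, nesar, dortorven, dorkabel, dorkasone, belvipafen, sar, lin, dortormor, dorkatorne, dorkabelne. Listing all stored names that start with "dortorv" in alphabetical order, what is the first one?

dortorven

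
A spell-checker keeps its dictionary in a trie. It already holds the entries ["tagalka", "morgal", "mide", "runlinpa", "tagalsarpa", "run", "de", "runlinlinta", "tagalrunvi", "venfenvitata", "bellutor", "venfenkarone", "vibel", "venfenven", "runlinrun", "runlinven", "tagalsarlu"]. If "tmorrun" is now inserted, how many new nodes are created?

The longest prefix of "tmorrun" already in the trie is "t" (length 1).
Each of the 6 remaining characters creates one node.

6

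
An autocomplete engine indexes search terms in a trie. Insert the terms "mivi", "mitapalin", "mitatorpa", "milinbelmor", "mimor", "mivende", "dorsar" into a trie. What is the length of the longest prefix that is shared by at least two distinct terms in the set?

The deepest shared node is where two words last agree before diverging.
"mitapalin" and "mitatorpa" agree on "mita" (4 characters) before diverging; nothing deeper is shared.
Longest shared-prefix length: 4

4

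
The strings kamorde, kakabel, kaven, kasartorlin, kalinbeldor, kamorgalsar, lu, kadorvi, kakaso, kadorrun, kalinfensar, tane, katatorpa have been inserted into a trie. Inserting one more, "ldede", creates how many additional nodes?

"l" is already a path in the trie; the remaining "dede" must be added.
New nodes needed: |"ldede"| − 1 = 5 − 1 = 4.

4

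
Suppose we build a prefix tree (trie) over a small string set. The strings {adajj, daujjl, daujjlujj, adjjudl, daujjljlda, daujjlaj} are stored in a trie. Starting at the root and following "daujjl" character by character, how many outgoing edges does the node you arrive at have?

Follow the path "daujjl" to its node, then look at its outgoing edges.
Distinct next characters after "daujjl": a, j, u.
That node has 3 child edges.

3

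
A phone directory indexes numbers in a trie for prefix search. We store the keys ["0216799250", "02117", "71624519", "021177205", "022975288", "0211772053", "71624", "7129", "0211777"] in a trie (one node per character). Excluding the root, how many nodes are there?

35

Insert word by word; a character creates a node only if that edge doesn't already exist:
  "0216799250" → 10 new (0, 2, 1, 6, 7, 9, 9, 2, 5, 0)
  "02117" → prefix "021" already present; 2 new (1, 7)
  "71624519" → 8 new (7, 1, 6, 2, 4, 5, 1, 9)
  "021177205" → prefix "02117" already present; 4 new (7, 2, 0, 5)
  "022975288" → prefix "02" already present; 7 new (2, 9, 7, 5, 2, 8, 8)
  "0211772053" → prefix "021177205" already present; 1 new (3)
  "71624" → prefix "71624" already present; 0 new (none)
  "7129" → prefix "71" already present; 2 new (2, 9)
  "0211777" → prefix "021177" already present; 1 new (7)
Total nodes = 10 + 2 + 8 + 4 + 7 + 1 + 0 + 2 + 1 = 35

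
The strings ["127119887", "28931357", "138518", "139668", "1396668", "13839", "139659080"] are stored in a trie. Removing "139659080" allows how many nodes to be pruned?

5

A node on "139659080"'s path can go only if nothing else ends at it or branches off below it.
The suffix "59080" (5 nodes) is used only by "139659080"; the node for "1396" still has the child "6", so pruning stops there.
Nodes removed: 5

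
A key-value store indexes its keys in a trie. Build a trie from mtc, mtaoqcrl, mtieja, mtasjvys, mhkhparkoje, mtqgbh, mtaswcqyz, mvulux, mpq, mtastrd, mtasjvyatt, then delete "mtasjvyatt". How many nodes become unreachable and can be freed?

3

A node on "mtasjvyatt"'s path can go only if nothing else ends at it or branches off below it.
The suffix "att" (3 nodes) is used only by "mtasjvyatt"; the node for "mtasjvy" still has the child "s", so pruning stops there.
Nodes removed: 3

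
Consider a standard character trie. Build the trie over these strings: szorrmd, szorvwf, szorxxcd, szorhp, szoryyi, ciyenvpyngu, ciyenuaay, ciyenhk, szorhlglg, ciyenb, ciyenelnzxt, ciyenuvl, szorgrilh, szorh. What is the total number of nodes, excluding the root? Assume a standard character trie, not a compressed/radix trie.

Count nodes per top-level branch (shared prefixes stored once):
  'c'-branch (ciyenb, ciyenelnzxt, ciyenhk, ciyenuaay, ciyenuvl, ciyenvpyngu): 26 nodes
  's'-branch (szorgrilh, szorh, szorhlglg, szorhp, szorrmd, szorvwf, szorxxcd, szoryyi): 28 nodes
Sum: 54

54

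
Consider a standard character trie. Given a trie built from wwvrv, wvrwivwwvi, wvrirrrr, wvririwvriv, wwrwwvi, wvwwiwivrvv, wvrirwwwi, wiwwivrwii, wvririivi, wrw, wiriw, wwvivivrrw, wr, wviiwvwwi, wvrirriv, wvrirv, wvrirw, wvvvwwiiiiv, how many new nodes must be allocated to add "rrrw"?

4

No existing word starts with "r", so every character of "rrrw" needs a new node.
4 − 0 = 4 new nodes.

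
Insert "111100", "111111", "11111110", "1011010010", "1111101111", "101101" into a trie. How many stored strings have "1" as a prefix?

6

Filter for entries beginning with "1":
Words under "1": 101101, 1011010010, 111100, 1111101111, 111111, 11111110
Count: 6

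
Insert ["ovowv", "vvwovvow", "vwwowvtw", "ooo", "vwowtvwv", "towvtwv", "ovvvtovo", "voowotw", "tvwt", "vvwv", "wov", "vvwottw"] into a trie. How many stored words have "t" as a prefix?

Walk to "t"; the words in its subtree are exactly those with that prefix.
Words under "t": towvtwv, tvwt
Count: 2

2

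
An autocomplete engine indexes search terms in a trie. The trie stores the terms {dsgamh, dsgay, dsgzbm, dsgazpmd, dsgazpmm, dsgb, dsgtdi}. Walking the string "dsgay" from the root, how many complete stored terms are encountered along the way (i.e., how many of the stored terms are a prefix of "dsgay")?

Traverse "dsgay" character by character; count nodes along the way that are marked as word ends.
Prefixes of the query that are stored words: "dsgay"
Count: 1

1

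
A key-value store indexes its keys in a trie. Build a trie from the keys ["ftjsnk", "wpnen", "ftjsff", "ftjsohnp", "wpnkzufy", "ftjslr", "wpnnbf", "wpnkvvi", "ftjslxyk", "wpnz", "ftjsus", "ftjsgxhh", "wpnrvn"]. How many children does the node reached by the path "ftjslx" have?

1

Walk "ftjslx" from the root, arriving at one node.
Distinct next characters after "ftjslx": y.
That node has 1 child edge.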